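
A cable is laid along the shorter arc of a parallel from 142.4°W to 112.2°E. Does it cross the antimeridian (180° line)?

Yes

Naïve |112.2 − -142.4| = 254.6° > 180°, so the shorter arc goes the other way round — across 180°.
Signed shortest Δλ = ((112.2 − -142.4 + 180) mod 360) − 180 = -105.4°.
Going west by 105.4° from -142.4° passes through 180° before reaching +112.2°.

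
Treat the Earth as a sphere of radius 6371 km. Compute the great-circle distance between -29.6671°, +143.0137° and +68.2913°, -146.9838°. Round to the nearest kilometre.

Δλ = -146.9838 − 143.0137 = -289.9975°; wrapped into (−180°, 180°]: 70.0025°.
Δφ = 68.2913 − -29.6671 = 97.9584°.
a = sin²(Δφ/2) + cos φ₁ · cos φ₂ · sin²(Δλ/2) = 0.674971.
c = 2·atan2(√a, √(1−a)) = 1.92831 rad → d = 6371·c ≈ 12285.24 km.

12285 km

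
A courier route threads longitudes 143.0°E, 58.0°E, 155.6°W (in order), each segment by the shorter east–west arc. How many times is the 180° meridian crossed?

1

Leg 1: +143.0° → +58.0°, shortest Δλ = -85.0° (west) — does not cross 180°.
Leg 2: +58.0° → -155.6°, shortest Δλ = 146.4° (east) — crosses 180°.
Total crossings: 1.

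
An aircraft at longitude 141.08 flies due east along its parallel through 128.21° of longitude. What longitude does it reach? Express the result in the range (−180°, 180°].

Start at +141.08°; shift +128.21° → +269.29°.
+269.29° lies outside (−180°, 180°]; subtract 360° → -90.71°.

-90.71°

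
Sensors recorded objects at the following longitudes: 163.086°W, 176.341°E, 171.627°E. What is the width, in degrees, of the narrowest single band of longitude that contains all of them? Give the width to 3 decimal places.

25.287°

Sort the longitudes: -163.086°, +171.627°, +176.341°.
Eastward gaps between consecutive values (wrapping around): 334.713°, 4.714°, 20.573°.
Largest gap = 334.713° ⇒ minimal covering band is its complement: 360° − 334.713° = 25.287°.
Band runs from +171.627° eastward to -163.086°, crossing the antimeridian.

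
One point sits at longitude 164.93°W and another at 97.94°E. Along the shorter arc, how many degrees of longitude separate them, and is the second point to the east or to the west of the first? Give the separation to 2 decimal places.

97.13° west

Raw difference: 97.94 − -164.93 = 262.87°.
Normalise into (−180°, 180°]: 262.87° − 360° = -97.13°.
Negative ⇒ the second point lies to the west; separation 97.13°.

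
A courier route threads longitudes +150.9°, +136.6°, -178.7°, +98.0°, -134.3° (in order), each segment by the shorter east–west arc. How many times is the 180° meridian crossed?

3

Leg 1: +150.9° → +136.6°, shortest Δλ = -14.3° (west) — does not cross 180°.
Leg 2: +136.6° → -178.7°, shortest Δλ = 44.7° (east) — crosses 180°.
Leg 3: -178.7° → +98.0°, shortest Δλ = -83.3° (west) — crosses 180°.
Leg 4: +98.0° → -134.3°, shortest Δλ = 127.7° (east) — crosses 180°.
Total crossings: 3.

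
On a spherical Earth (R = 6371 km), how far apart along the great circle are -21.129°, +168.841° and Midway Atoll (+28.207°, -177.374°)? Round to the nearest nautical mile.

3068 nmi

Δλ = -177.374 − 168.841 = -346.215°; wrapped into (−180°, 180°]: 13.785°.
Δφ = 28.207 − -21.129 = 49.336°.
a = sin²(Δφ/2) + cos φ₁ · cos φ₂ · sin²(Δλ/2) = 0.186027.
c = 2·atan2(√a, √(1−a)) = 0.89189 rad → d = 6371·c ≈ 5682.20 km ≈ 3068.14 nmi.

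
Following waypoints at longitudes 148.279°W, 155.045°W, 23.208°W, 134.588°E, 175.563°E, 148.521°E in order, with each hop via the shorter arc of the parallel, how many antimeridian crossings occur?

Leg 1: -148.279° → -155.045°, shortest Δλ = -6.766° (west) — does not cross 180°.
Leg 2: -155.045° → -23.208°, shortest Δλ = 131.837° (east) — does not cross 180°.
Leg 3: -23.208° → +134.588°, shortest Δλ = 157.796° (east) — does not cross 180°.
Leg 4: +134.588° → +175.563°, shortest Δλ = 40.975° (east) — does not cross 180°.
Leg 5: +175.563° → +148.521°, shortest Δλ = -27.042° (west) — does not cross 180°.
Total crossings: 0.

0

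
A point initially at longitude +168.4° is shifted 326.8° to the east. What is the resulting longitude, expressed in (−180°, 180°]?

Start at +168.4°; shift +326.8° → +495.2°.
+495.2° lies outside (−180°, 180°]; subtract 360° → +135.2°.

+135.2°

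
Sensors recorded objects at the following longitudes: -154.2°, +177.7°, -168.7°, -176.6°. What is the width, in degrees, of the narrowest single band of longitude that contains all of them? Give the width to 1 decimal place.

28.1°

Sort the longitudes: -176.6°, -168.7°, -154.2°, +177.7°.
Eastward gaps between consecutive values (wrapping around): 7.9°, 14.5°, 331.9°, 5.7°.
Largest gap = 331.9° ⇒ minimal covering band is its complement: 360° − 331.9° = 28.1°.
Band runs from +177.7° eastward to -154.2°, crossing the antimeridian.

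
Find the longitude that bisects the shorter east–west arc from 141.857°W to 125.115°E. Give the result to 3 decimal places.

171.629°E

Signed shortest Δλ from -141.857° to +125.115° is -93.028°.
Midpoint longitude = -141.857° + (-93.028°)/2 = -141.857° − 46.514° = -188.371°.
Normalise into (−180°, 180°]: +171.629°.
(The naïve average (-141.857 + +125.115)/2 = -8.371° is on the wrong side of the globe.)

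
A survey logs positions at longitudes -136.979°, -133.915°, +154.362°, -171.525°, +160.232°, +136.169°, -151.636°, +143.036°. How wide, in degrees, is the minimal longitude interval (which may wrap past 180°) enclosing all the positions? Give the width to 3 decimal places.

89.916°

Sort the longitudes: -171.525°, -151.636°, -136.979°, -133.915°, +136.169°, +143.036°, +154.362°, +160.232°.
Eastward gaps between consecutive values (wrapping around): 19.889°, 14.657°, 3.064°, 270.084°, 6.867°, 11.326°, 5.870°, 28.243°.
Largest gap = 270.084° ⇒ minimal covering band is its complement: 360° − 270.084° = 89.916°.
Band runs from +136.169° eastward to -133.915°, crossing the antimeridian.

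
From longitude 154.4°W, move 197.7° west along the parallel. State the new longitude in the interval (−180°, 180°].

Start at -154.4°; shift −197.7° → -352.1°.
-352.1° lies outside (−180°, 180°]; add 360° → +7.9°.

7.9°E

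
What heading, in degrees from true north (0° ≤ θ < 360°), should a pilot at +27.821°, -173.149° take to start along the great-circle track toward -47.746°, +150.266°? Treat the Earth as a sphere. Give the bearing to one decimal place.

203.8°

Δλ = 150.266 − -173.149 = 323.415°; wrapped into (−180°, 180°]: -36.585°.
θ = atan2( sin Δλ · cos φ₂ , cos φ₁ · sin φ₂ − sin φ₁ · cos φ₂ · cos Δλ )
  = atan2(-0.40077, -0.90661) = -156.152° → normalised to [0°, 360°): 203.848°.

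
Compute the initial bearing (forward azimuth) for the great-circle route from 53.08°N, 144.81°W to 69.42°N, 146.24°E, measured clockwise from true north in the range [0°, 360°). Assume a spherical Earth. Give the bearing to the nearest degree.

325°

Δλ = 146.24 − -144.81 = 291.05°; wrapped into (−180°, 180°]: -68.95°.
θ = atan2( sin Δλ · cos φ₂ , cos φ₁ · sin φ₂ − sin φ₁ · cos φ₂ · cos Δλ )
  = atan2(-0.32806, 0.46142) = -35.412° → normalised to [0°, 360°): 324.588°.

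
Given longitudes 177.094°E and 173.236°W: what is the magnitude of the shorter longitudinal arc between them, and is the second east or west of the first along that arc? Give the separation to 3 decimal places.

Raw difference: -173.236 − 177.094 = -350.33°.
Normalise into (−180°, 180°]: -350.33° + 360° = 9.67°.
Positive ⇒ the second point lies to the east; separation 9.670°.

9.670° east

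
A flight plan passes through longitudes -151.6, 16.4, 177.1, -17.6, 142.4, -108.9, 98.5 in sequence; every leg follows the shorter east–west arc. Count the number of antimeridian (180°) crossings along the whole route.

3

Leg 1: -151.6° → +16.4°, shortest Δλ = 168.0° (east) — does not cross 180°.
Leg 2: +16.4° → +177.1°, shortest Δλ = 160.7° (east) — does not cross 180°.
Leg 3: +177.1° → -17.6°, shortest Δλ = 165.3° (east) — crosses 180°.
Leg 4: -17.6° → +142.4°, shortest Δλ = 160.0° (east) — does not cross 180°.
Leg 5: +142.4° → -108.9°, shortest Δλ = 108.7° (east) — crosses 180°.
Leg 6: -108.9° → +98.5°, shortest Δλ = -152.6° (west) — crosses 180°.
Total crossings: 3.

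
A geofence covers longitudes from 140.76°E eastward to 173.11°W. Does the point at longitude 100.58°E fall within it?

Band width going east from +140.76° to -173.11°: ((-173.11 − 140.76) mod 360) = 46.13°.
Offset of +100.58° east of the west edge: ((100.58 − 140.76) mod 360) = 319.82°.
319.82° > 46.13° ⇒ outside.

No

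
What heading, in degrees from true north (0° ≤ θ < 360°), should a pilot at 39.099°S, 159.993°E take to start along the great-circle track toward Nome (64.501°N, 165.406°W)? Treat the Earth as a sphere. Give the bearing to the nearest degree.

15°

Δλ = -165.406 − 159.993 = -325.399°; wrapped into (−180°, 180°]: 34.601°.
θ = atan2( sin Δλ · cos φ₂ , cos φ₁ · sin φ₂ − sin φ₁ · cos φ₂ · cos Δλ )
  = atan2(0.24446, 0.92394) = 14.820° → normalised to [0°, 360°): 14.820°.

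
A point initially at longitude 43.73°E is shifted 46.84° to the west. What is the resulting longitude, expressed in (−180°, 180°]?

3.11°W

Start at +43.73°; shift −46.84° → -3.11°.
-3.11° already lies in (−180°, 180°].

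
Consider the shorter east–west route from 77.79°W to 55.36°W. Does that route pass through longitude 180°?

No

Signed shortest Δλ = ((-55.36 − -77.79 + 180) mod 360) − 180 = 22.43°.
Going east by 22.43° from -77.79° reaches -55.36° without touching 180°.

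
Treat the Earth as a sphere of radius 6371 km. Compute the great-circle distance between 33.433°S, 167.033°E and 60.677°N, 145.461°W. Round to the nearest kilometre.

Δλ = -145.461 − 167.033 = -312.494°; wrapped into (−180°, 180°]: 47.506°.
Δφ = 60.677 − -33.433 = 94.110°.
a = sin²(Δφ/2) + cos φ₁ · cos φ₂ · sin²(Δλ/2) = 0.602144.
c = 2·atan2(√a, √(1−a)) = 1.77653 rad → d = 6371·c ≈ 11318.29 km.

11318 km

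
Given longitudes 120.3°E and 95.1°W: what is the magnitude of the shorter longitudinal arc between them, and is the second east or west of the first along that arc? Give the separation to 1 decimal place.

Raw difference: -95.1 − 120.3 = -215.4°.
Normalise into (−180°, 180°]: -215.4° + 360° = 144.6°.
Positive ⇒ the second point lies to the east; separation 144.6°.

144.6° east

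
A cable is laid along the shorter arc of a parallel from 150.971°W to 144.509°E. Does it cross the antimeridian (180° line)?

Naïve |144.509 − -150.971| = 295.48° > 180°, so the shorter arc goes the other way round — across 180°.
Signed shortest Δλ = ((144.509 − -150.971 + 180) mod 360) − 180 = -64.52°.
Going west by 64.52° from -150.971° passes through 180° before reaching +144.509°.

Yes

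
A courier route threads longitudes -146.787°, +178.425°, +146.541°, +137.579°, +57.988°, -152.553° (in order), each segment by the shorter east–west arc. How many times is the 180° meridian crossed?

2

Leg 1: -146.787° → +178.425°, shortest Δλ = -34.788° (west) — crosses 180°.
Leg 2: +178.425° → +146.541°, shortest Δλ = -31.884° (west) — does not cross 180°.
Leg 3: +146.541° → +137.579°, shortest Δλ = -8.962° (west) — does not cross 180°.
Leg 4: +137.579° → +57.988°, shortest Δλ = -79.591° (west) — does not cross 180°.
Leg 5: +57.988° → -152.553°, shortest Δλ = 149.459° (east) — crosses 180°.
Total crossings: 2.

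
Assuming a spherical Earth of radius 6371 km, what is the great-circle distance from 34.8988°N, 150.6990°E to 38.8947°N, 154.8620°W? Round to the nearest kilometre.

4790 km

Δλ = -154.8620 − 150.6990 = -305.5610°; wrapped into (−180°, 180°]: 54.4390°.
Δφ = 38.8947 − 34.8988 = 3.9959°.
a = sin²(Δφ/2) + cos φ₁ · cos φ₂ · sin²(Δλ/2) = 0.134765.
c = 2·atan2(√a, √(1−a)) = 0.75179 rad → d = 6371·c ≈ 4789.63 km.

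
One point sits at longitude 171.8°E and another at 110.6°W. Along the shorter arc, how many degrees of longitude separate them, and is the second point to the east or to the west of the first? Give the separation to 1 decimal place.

Raw difference: -110.6 − 171.8 = -282.4°.
Normalise into (−180°, 180°]: -282.4° + 360° = 77.6°.
Positive ⇒ the second point lies to the east; separation 77.6°.

77.6° east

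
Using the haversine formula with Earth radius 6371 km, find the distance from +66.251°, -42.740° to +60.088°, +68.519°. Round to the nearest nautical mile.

2636 nmi

Δλ = 68.519 − -42.740 = 111.259°.
Δφ = 60.088 − 66.251 = -6.163°.
a = sin²(Δφ/2) + cos φ₁ · cos φ₂ · sin²(Δλ/2) = 0.139713.
c = 2·atan2(√a, √(1−a)) = 0.76617 rad → d = 6371·c ≈ 4881.25 km ≈ 2635.67 nmi.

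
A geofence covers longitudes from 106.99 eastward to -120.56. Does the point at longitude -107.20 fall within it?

No

Band width going east from +106.99° to -120.56°: ((-120.56 − 106.99) mod 360) = 132.45°.
Offset of -107.20° east of the west edge: ((-107.20 − 106.99) mod 360) = 145.81°.
145.81° > 132.45° ⇒ outside.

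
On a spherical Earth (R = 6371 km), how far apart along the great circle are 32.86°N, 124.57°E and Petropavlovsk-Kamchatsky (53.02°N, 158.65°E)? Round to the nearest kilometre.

Δλ = 158.65 − 124.57 = 34.08°.
Δφ = 53.02 − 32.86 = 20.16°.
a = sin²(Δφ/2) + cos φ₁ · cos φ₂ · sin²(Δλ/2) = 0.074023.
c = 2·atan2(√a, √(1−a)) = 0.55109 rad → d = 6371·c ≈ 3511.01 km.

3511 km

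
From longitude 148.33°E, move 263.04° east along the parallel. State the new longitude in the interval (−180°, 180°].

Start at +148.33°; shift +263.04° → +411.37°.
+411.37° lies outside (−180°, 180°]; subtract 360° → +51.37°.

51.37°E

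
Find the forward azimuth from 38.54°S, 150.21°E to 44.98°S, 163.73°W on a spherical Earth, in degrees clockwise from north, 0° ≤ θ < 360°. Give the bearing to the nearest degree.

Δλ = -163.73 − 150.21 = -313.94°; wrapped into (−180°, 180°]: 46.06°.
θ = atan2( sin Δλ · cos φ₂ , cos φ₁ · sin φ₂ − sin φ₁ · cos φ₂ · cos Δλ )
  = atan2(0.50934, -0.24707) = 115.877° → normalised to [0°, 360°): 115.877°.

116°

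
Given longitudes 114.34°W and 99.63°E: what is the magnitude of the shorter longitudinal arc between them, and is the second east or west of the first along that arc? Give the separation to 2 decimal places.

Raw difference: 99.63 − -114.34 = 213.97°.
Normalise into (−180°, 180°]: 213.97° − 360° = -146.03°.
Negative ⇒ the second point lies to the west; separation 146.03°.

146.03° west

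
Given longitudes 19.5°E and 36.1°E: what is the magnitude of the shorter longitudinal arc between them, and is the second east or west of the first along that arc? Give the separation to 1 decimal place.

16.6° east

Raw difference: 36.1 − 19.5 = 16.6°.
Normalise into (−180°, 180°]: 16.6° stays 16.6°.
Positive ⇒ the second point lies to the east; separation 16.6°.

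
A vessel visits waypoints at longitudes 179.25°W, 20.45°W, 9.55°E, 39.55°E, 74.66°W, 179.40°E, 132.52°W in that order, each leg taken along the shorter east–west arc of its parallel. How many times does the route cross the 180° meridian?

2

Leg 1: -179.25° → -20.45°, shortest Δλ = 158.8° (east) — does not cross 180°.
Leg 2: -20.45° → +9.55°, shortest Δλ = 30.0° (east) — does not cross 180°.
Leg 3: +9.55° → +39.55°, shortest Δλ = 30.0° (east) — does not cross 180°.
Leg 4: +39.55° → -74.66°, shortest Δλ = -114.21° (west) — does not cross 180°.
Leg 5: -74.66° → +179.40°, shortest Δλ = -105.94° (west) — crosses 180°.
Leg 6: +179.40° → -132.52°, shortest Δλ = 48.08° (east) — crosses 180°.
Total crossings: 2.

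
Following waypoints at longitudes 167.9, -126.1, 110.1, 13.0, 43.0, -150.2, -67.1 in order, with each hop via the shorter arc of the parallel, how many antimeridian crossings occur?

Leg 1: +167.9° → -126.1°, shortest Δλ = 66.0° (east) — crosses 180°.
Leg 2: -126.1° → +110.1°, shortest Δλ = -123.8° (west) — crosses 180°.
Leg 3: +110.1° → +13.0°, shortest Δλ = -97.1° (west) — does not cross 180°.
Leg 4: +13.0° → +43.0°, shortest Δλ = 30.0° (east) — does not cross 180°.
Leg 5: +43.0° → -150.2°, shortest Δλ = 166.8° (east) — crosses 180°.
Leg 6: -150.2° → -67.1°, shortest Δλ = 83.1° (east) — does not cross 180°.
Total crossings: 3.

3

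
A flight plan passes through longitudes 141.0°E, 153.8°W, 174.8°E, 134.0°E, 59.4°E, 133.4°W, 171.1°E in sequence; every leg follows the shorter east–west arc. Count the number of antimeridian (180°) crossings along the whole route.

4

Leg 1: +141.0° → -153.8°, shortest Δλ = 65.2° (east) — crosses 180°.
Leg 2: -153.8° → +174.8°, shortest Δλ = -31.4° (west) — crosses 180°.
Leg 3: +174.8° → +134.0°, shortest Δλ = -40.8° (west) — does not cross 180°.
Leg 4: +134.0° → +59.4°, shortest Δλ = -74.6° (west) — does not cross 180°.
Leg 5: +59.4° → -133.4°, shortest Δλ = 167.2° (east) — crosses 180°.
Leg 6: -133.4° → +171.1°, shortest Δλ = -55.5° (west) — crosses 180°.
Total crossings: 4.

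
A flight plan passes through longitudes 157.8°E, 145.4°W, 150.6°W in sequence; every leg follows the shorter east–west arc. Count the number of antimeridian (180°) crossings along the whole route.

1

Leg 1: +157.8° → -145.4°, shortest Δλ = 56.8° (east) — crosses 180°.
Leg 2: -145.4° → -150.6°, shortest Δλ = -5.2° (west) — does not cross 180°.
Total crossings: 1.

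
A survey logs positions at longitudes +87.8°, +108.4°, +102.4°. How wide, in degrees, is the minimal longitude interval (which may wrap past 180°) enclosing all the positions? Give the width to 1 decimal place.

Sort the longitudes: +87.8°, +102.4°, +108.4°.
Eastward gaps between consecutive values (wrapping around): 14.6°, 6.0°, 339.4°.
Largest gap = 339.4° ⇒ minimal covering band is its complement: 360° − 339.4° = 20.6°.
Band runs from +87.8° eastward to +108.4°.

20.6°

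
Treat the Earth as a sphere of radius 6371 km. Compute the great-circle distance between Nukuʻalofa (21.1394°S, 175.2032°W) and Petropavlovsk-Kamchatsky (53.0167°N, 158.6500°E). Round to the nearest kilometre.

8623 km

Δλ = 158.6500 − -175.2032 = 333.8532°; wrapped into (−180°, 180°]: -26.1468°.
Δφ = 53.0167 − -21.1394 = 74.1561°.
a = sin²(Δφ/2) + cos φ₁ · cos φ₂ · sin²(Δλ/2) = 0.392201.
c = 2·atan2(√a, √(1−a)) = 1.35349 rad → d = 6371·c ≈ 8623.09 km.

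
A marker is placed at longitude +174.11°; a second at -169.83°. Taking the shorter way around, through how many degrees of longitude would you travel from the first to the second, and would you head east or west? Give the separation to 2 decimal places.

16.06° east

Raw difference: -169.83 − 174.11 = -343.94°.
Normalise into (−180°, 180°]: -343.94° + 360° = 16.06°.
Positive ⇒ the second point lies to the east; separation 16.06°.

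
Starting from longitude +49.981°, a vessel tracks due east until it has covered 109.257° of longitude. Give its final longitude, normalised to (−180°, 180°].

+159.238°

Start at +49.981°; shift +109.257° → +159.238°.
+159.238° already lies in (−180°, 180°].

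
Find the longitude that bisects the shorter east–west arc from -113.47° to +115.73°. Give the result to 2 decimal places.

-178.87°

Signed shortest Δλ from -113.47° to +115.73° is -130.80°.
Midpoint longitude = -113.47° + (-130.80°)/2 = -113.47° − 65.40° = -178.87°.
(The naïve average (-113.47 + +115.73)/2 = 1.13° is on the wrong side of the globe.)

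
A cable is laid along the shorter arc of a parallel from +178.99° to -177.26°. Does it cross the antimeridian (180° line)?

Naïve |-177.26 − 178.99| = 356.25° > 180°, so the shorter arc goes the other way round — across 180°.
Signed shortest Δλ = ((-177.26 − 178.99 + 180) mod 360) − 180 = 3.75°.
Going east by 3.75° from +178.99° passes through 180° before reaching -177.26°.

Yes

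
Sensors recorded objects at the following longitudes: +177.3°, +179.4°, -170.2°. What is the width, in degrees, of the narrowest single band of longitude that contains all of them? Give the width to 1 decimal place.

Sort the longitudes: -170.2°, +177.3°, +179.4°.
Eastward gaps between consecutive values (wrapping around): 347.5°, 2.1°, 10.4°.
Largest gap = 347.5° ⇒ minimal covering band is its complement: 360° − 347.5° = 12.5°.
Band runs from +177.3° eastward to -170.2°, crossing the antimeridian.

12.5°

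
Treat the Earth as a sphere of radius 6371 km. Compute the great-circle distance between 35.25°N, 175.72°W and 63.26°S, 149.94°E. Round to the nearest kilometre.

Δλ = 149.94 − -175.72 = 325.66°; wrapped into (−180°, 180°]: -34.34°.
Δφ = -63.26 − 35.25 = -98.51°.
a = sin²(Δφ/2) + cos φ₁ · cos φ₂ · sin²(Δλ/2) = 0.606013.
c = 2·atan2(√a, √(1−a)) = 1.78444 rad → d = 6371·c ≈ 11368.69 km.

11369 km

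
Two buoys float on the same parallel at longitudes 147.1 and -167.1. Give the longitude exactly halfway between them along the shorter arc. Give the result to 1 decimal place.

+170.0°

Signed shortest Δλ from +147.1° to -167.1° is +45.8°.
Midpoint longitude = +147.1° + (+45.8°)/2 = +147.1° + 22.9° = +170.0°.
(The naïve average (+147.1 + -167.1)/2 = -10.0° is on the wrong side of the globe.)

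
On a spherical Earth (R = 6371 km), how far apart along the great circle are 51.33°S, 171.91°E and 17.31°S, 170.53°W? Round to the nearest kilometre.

4089 km

Δλ = -170.53 − 171.91 = -342.44°; wrapped into (−180°, 180°]: 17.56°.
Δφ = -17.31 − -51.33 = 34.02°.
a = sin²(Δφ/2) + cos φ₁ · cos φ₂ · sin²(Δλ/2) = 0.099478.
c = 2·atan2(√a, √(1−a)) = 0.64176 rad → d = 6371·c ≈ 4088.64 km.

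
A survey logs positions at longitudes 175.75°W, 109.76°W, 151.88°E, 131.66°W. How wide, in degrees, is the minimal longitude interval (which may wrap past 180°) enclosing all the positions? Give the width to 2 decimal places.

98.36°

Sort the longitudes: -175.75°, -131.66°, -109.76°, +151.88°.
Eastward gaps between consecutive values (wrapping around): 44.09°, 21.90°, 261.64°, 32.37°.
Largest gap = 261.64° ⇒ minimal covering band is its complement: 360° − 261.64° = 98.36°.
Band runs from +151.88° eastward to -109.76°, crossing the antimeridian.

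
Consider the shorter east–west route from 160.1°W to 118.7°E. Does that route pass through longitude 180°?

Yes

Naïve |118.7 − -160.1| = 278.8° > 180°, so the shorter arc goes the other way round — across 180°.
Signed shortest Δλ = ((118.7 − -160.1 + 180) mod 360) − 180 = -81.2°.
Going west by 81.2° from -160.1° passes through 180° before reaching +118.7°.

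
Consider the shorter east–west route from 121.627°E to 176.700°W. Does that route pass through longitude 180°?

Naïve |-176.700 − 121.627| = 298.327° > 180°, so the shorter arc goes the other way round — across 180°.
Signed shortest Δλ = ((-176.700 − 121.627 + 180) mod 360) − 180 = 61.673°.
Going east by 61.673° from +121.627° passes through 180° before reaching -176.700°.

Yes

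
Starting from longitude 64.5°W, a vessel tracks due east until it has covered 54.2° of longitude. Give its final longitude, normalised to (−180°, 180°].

10.3°W

Start at -64.5°; shift +54.2° → -10.3°.
-10.3° already lies in (−180°, 180°].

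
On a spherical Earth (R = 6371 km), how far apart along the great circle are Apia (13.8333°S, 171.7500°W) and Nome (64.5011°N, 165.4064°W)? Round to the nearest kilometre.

Δλ = -165.4064 − -171.7500 = 6.3436°.
Δφ = 64.5011 − -13.8333 = 78.3344°.
a = sin²(Δφ/2) + cos φ₁ · cos φ₂ · sin²(Δλ/2) = 0.400180.
c = 2·atan2(√a, √(1−a)) = 1.36981 rad → d = 6371·c ≈ 8727.03 km.

8727 km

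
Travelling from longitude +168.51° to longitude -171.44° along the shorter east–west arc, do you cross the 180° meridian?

Yes

Naïve |-171.44 − 168.51| = 339.95° > 180°, so the shorter arc goes the other way round — across 180°.
Signed shortest Δλ = ((-171.44 − 168.51 + 180) mod 360) − 180 = 20.05°.
Going east by 20.05° from +168.51° passes through 180° before reaching -171.44°.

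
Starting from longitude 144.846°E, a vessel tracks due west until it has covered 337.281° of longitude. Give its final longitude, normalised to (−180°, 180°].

Start at +144.846°; shift −337.281° → -192.435°.
-192.435° lies outside (−180°, 180°]; add 360° → +167.565°.

167.565°E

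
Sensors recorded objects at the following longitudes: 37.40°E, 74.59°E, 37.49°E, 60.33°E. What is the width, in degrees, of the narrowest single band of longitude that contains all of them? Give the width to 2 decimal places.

Sort the longitudes: +37.40°, +37.49°, +60.33°, +74.59°.
Eastward gaps between consecutive values (wrapping around): 0.09°, 22.84°, 14.26°, 322.81°.
Largest gap = 322.81° ⇒ minimal covering band is its complement: 360° − 322.81° = 37.19°.
Band runs from +37.40° eastward to +74.59°.

37.19°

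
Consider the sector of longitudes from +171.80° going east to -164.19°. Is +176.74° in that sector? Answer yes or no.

Band width going east from +171.80° to -164.19°: ((-164.19 − 171.80) mod 360) = 24.01°.
Offset of +176.74° east of the west edge: ((176.74 − 171.80) mod 360) = 4.94°.
4.94° ≤ 24.01° ⇒ inside.

Yes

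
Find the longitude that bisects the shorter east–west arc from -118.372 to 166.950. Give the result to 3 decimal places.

Signed shortest Δλ from -118.372° to +166.950° is -74.678°.
Midpoint longitude = -118.372° + (-74.678°)/2 = -118.372° − 37.339° = -155.711°.
(The naïve average (-118.372 + +166.950)/2 = 24.289° is on the wrong side of the globe.)

-155.711°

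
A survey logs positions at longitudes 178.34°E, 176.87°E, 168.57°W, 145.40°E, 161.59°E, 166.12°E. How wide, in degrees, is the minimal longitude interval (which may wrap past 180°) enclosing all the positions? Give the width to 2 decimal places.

46.03°

Sort the longitudes: -168.57°, +145.40°, +161.59°, +166.12°, +176.87°, +178.34°.
Eastward gaps between consecutive values (wrapping around): 313.97°, 16.19°, 4.53°, 10.75°, 1.47°, 13.09°.
Largest gap = 313.97° ⇒ minimal covering band is its complement: 360° − 313.97° = 46.03°.
Band runs from +145.40° eastward to -168.57°, crossing the antimeridian.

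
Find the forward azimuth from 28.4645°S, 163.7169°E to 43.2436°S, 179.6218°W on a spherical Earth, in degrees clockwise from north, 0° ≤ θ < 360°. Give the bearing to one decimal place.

142.2°

Δλ = -179.6218 − 163.7169 = -343.3387°; wrapped into (−180°, 180°]: 16.6613°.
θ = atan2( sin Δλ · cos φ₂ , cos φ₁ · sin φ₂ − sin φ₁ · cos φ₂ · cos Δλ )
  = atan2(0.20886, -0.26967) = 142.243° → normalised to [0°, 360°): 142.243°.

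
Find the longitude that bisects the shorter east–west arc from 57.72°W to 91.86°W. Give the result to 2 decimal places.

Signed shortest Δλ from -57.72° to -91.86° is -34.14°.
Midpoint longitude = -57.72° + (-34.14°)/2 = -57.72° − 17.07° = -74.79°.

74.79°W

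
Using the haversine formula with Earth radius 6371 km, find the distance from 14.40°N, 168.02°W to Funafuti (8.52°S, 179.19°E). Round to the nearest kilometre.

Δλ = 179.19 − -168.02 = 347.21°; wrapped into (−180°, 180°]: -12.79°.
Δφ = -8.52 − 14.40 = -22.92°.
a = sin²(Δφ/2) + cos φ₁ · cos φ₂ · sin²(Δλ/2) = 0.051359.
c = 2·atan2(√a, √(1−a)) = 0.45722 rad → d = 6371·c ≈ 2912.96 km.

2913 km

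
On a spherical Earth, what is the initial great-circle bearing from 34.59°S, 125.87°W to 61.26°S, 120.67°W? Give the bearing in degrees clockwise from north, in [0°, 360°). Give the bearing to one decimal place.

174.5°

Δλ = -120.67 − -125.87 = 5.20°.
θ = atan2( sin Δλ · cos φ₂ , cos φ₁ · sin φ₂ − sin φ₁ · cos φ₂ · cos Δλ )
  = atan2(0.04358, -0.44997) = 174.468° → normalised to [0°, 360°): 174.468°.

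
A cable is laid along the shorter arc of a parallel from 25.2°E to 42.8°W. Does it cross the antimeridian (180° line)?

Signed shortest Δλ = ((-42.8 − 25.2 + 180) mod 360) − 180 = -68.0°.
Going west by 68.0° from +25.2° reaches -42.8° without touching 180°.

No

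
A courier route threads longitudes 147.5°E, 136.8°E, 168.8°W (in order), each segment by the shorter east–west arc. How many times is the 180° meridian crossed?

1

Leg 1: +147.5° → +136.8°, shortest Δλ = -10.7° (west) — does not cross 180°.
Leg 2: +136.8° → -168.8°, shortest Δλ = 54.4° (east) — crosses 180°.
Total crossings: 1.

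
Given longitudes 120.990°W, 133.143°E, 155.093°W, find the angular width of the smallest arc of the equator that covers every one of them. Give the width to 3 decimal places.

Sort the longitudes: -155.093°, -120.990°, +133.143°.
Eastward gaps between consecutive values (wrapping around): 34.103°, 254.133°, 71.764°.
Largest gap = 254.133° ⇒ minimal covering band is its complement: 360° − 254.133° = 105.867°.
Band runs from +133.143° eastward to -120.990°, crossing the antimeridian.

105.867°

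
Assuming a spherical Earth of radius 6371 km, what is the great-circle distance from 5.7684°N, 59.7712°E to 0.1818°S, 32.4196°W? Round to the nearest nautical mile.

Δλ = -32.4196 − 59.7712 = -92.1908°.
Δφ = -0.1818 − 5.7684 = -5.9502°.
a = sin²(Δφ/2) + cos φ₁ · cos φ₂ · sin²(Δλ/2) = 0.519176.
c = 2·atan2(√a, √(1−a)) = 1.60916 rad → d = 6371·c ≈ 10251.95 km ≈ 5535.61 nmi.

5536 nmi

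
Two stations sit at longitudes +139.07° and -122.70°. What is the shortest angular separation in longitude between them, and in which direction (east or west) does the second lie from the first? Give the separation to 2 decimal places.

98.23° east

Raw difference: -122.70 − 139.07 = -261.77°.
Normalise into (−180°, 180°]: -261.77° + 360° = 98.23°.
Positive ⇒ the second point lies to the east; separation 98.23°.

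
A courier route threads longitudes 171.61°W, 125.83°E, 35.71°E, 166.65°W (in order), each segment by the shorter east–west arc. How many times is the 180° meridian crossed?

Leg 1: -171.61° → +125.83°, shortest Δλ = -62.56° (west) — crosses 180°.
Leg 2: +125.83° → +35.71°, shortest Δλ = -90.12° (west) — does not cross 180°.
Leg 3: +35.71° → -166.65°, shortest Δλ = 157.64° (east) — crosses 180°.
Total crossings: 2.

2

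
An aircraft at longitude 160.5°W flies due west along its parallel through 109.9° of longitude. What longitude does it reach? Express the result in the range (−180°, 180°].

89.6°E

Start at -160.5°; shift −109.9° → -270.4°.
-270.4° lies outside (−180°, 180°]; add 360° → +89.6°.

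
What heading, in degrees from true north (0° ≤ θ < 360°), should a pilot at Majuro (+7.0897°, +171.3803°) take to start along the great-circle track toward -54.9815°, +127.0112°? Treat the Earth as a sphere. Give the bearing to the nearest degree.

205°

Δλ = 127.0112 − 171.3803 = -44.3691°.
θ = atan2( sin Δλ · cos φ₂ , cos φ₁ · sin φ₂ − sin φ₁ · cos φ₂ · cos Δλ )
  = atan2(-0.40127, -0.86333) = -155.071° → normalised to [0°, 360°): 204.929°.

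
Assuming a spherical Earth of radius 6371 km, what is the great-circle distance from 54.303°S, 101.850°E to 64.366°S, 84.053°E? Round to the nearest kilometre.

Δλ = 84.053 − 101.850 = -17.797°.
Δφ = -64.366 − -54.303 = -10.063°.
a = sin²(Δφ/2) + cos φ₁ · cos φ₂ · sin²(Δλ/2) = 0.013732.
c = 2·atan2(√a, √(1−a)) = 0.23491 rad → d = 6371·c ≈ 1496.59 km.

1497 km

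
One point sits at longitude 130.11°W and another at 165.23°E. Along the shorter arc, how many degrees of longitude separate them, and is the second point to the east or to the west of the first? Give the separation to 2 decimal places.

64.66° west

Raw difference: 165.23 − -130.11 = 295.34°.
Normalise into (−180°, 180°]: 295.34° − 360° = -64.66°.
Negative ⇒ the second point lies to the west; separation 64.66°.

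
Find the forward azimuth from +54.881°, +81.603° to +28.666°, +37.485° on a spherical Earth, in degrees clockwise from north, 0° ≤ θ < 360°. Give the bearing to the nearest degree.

Δλ = 37.485 − 81.603 = -44.118°.
θ = atan2( sin Δλ · cos φ₂ , cos φ₁ · sin φ₂ − sin φ₁ · cos φ₂ · cos Δλ )
  = atan2(-0.61081, -0.23928) = -111.392° → normalised to [0°, 360°): 248.608°.

249°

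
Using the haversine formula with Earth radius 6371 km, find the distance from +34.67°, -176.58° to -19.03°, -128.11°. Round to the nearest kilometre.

Δλ = -128.11 − -176.58 = 48.47°.
Δφ = -19.03 − 34.67 = -53.70°.
a = sin²(Δφ/2) + cos φ₁ · cos φ₂ · sin²(Δλ/2) = 0.334996.
c = 2·atan2(√a, √(1−a)) = 1.23449 rad → d = 6371·c ≈ 7864.91 km.

7865 km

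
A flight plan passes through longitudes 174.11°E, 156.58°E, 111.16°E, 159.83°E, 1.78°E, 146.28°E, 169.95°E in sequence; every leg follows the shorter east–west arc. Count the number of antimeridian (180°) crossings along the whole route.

0

Leg 1: +174.11° → +156.58°, shortest Δλ = -17.53° (west) — does not cross 180°.
Leg 2: +156.58° → +111.16°, shortest Δλ = -45.42° (west) — does not cross 180°.
Leg 3: +111.16° → +159.83°, shortest Δλ = 48.67° (east) — does not cross 180°.
Leg 4: +159.83° → +1.78°, shortest Δλ = -158.05° (west) — does not cross 180°.
Leg 5: +1.78° → +146.28°, shortest Δλ = 144.5° (east) — does not cross 180°.
Leg 6: +146.28° → +169.95°, shortest Δλ = 23.67° (east) — does not cross 180°.
Total crossings: 0.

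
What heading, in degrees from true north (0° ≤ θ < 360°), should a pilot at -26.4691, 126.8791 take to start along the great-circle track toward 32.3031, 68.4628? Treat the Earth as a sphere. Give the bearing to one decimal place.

313.2°

Δλ = 68.4628 − 126.8791 = -58.4163°.
θ = atan2( sin Δλ · cos φ₂ , cos φ₁ · sin φ₂ − sin φ₁ · cos φ₂ · cos Δλ )
  = atan2(-0.72003, 0.67569) = -46.820° → normalised to [0°, 360°): 313.180°.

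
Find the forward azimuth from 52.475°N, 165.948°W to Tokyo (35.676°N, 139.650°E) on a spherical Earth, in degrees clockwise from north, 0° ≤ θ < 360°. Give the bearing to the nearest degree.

Δλ = 139.650 − -165.948 = 305.598°; wrapped into (−180°, 180°]: -54.402°.
θ = atan2( sin Δλ · cos φ₂ , cos φ₁ · sin φ₂ − sin φ₁ · cos φ₂ · cos Δλ )
  = atan2(-0.66052, -0.01978) = -91.715° → normalised to [0°, 360°): 268.285°.

268°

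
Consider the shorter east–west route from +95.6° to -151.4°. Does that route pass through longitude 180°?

Yes

Naïve |-151.4 − 95.6| = 247.0° > 180°, so the shorter arc goes the other way round — across 180°.
Signed shortest Δλ = ((-151.4 − 95.6 + 180) mod 360) − 180 = 113.0°.
Going east by 113.0° from +95.6° passes through 180° before reaching -151.4°.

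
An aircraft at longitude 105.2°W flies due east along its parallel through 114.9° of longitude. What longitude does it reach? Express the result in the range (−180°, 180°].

9.7°E

Start at -105.2°; shift +114.9° → +9.7°.
+9.7° already lies in (−180°, 180°].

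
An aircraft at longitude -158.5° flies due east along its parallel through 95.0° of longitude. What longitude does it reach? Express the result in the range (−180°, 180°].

Start at -158.5°; shift +95.0° → -63.5°.
-63.5° already lies in (−180°, 180°].

-63.5°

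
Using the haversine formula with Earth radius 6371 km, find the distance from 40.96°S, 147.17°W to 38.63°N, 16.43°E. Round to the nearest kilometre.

18592 km

Δλ = 16.43 − -147.17 = 163.60°.
Δφ = 38.63 − -40.96 = 79.59°.
a = sin²(Δφ/2) + cos φ₁ · cos φ₂ · sin²(Δλ/2) = 0.987586.
c = 2·atan2(√a, √(1−a)) = 2.91829 rad → d = 6371·c ≈ 18592.42 km.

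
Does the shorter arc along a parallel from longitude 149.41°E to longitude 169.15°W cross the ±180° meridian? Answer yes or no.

Yes

Naïve |-169.15 − 149.41| = 318.56° > 180°, so the shorter arc goes the other way round — across 180°.
Signed shortest Δλ = ((-169.15 − 149.41 + 180) mod 360) − 180 = 41.44°.
Going east by 41.44° from +149.41° passes through 180° before reaching -169.15°.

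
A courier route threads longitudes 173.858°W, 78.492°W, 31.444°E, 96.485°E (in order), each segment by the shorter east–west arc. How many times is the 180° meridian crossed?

Leg 1: -173.858° → -78.492°, shortest Δλ = 95.366° (east) — does not cross 180°.
Leg 2: -78.492° → +31.444°, shortest Δλ = 109.936° (east) — does not cross 180°.
Leg 3: +31.444° → +96.485°, shortest Δλ = 65.041° (east) — does not cross 180°.
Total crossings: 0.

0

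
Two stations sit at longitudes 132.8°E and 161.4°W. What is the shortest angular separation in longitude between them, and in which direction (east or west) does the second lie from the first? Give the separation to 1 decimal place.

Raw difference: -161.4 − 132.8 = -294.2°.
Normalise into (−180°, 180°]: -294.2° + 360° = 65.8°.
Positive ⇒ the second point lies to the east; separation 65.8°.

65.8° east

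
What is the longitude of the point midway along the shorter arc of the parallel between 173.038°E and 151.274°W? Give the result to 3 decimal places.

Signed shortest Δλ from +173.038° to -151.274° is +35.688°.
Midpoint longitude = +173.038° + (+35.688°)/2 = +173.038° + 17.844° = +190.882°.
Normalise into (−180°, 180°]: -169.118°.
(The naïve average (+173.038 + -151.274)/2 = 10.882° is on the wrong side of the globe.)

169.118°W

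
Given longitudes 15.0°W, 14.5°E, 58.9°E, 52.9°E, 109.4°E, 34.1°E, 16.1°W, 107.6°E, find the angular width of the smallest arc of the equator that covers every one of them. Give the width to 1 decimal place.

Sort the longitudes: -16.1°, -15.0°, +14.5°, +34.1°, +52.9°, +58.9°, +107.6°, +109.4°.
Eastward gaps between consecutive values (wrapping around): 1.1°, 29.5°, 19.6°, 18.8°, 6.0°, 48.7°, 1.8°, 234.5°.
Largest gap = 234.5° ⇒ minimal covering band is its complement: 360° − 234.5° = 125.5°.
Band runs from -16.1° eastward to +109.4°.

125.5°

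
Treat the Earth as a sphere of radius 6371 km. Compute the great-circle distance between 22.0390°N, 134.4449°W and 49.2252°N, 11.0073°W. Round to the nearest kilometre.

10322 km

Δλ = -11.0073 − -134.4449 = 123.4376°.
Δφ = 49.2252 − 22.0390 = 27.1862°.
a = sin²(Δφ/2) + cos φ₁ · cos φ₂ · sin²(Δλ/2) = 0.524706.
c = 2·atan2(√a, √(1−a)) = 1.62023 rad → d = 6371·c ≈ 10322.48 km.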